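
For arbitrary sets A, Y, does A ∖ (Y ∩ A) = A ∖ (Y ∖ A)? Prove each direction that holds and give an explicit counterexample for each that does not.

Forward inclusion. Let x ∈ A ∖ (Y ∩ A). Then x ∈ A and x ∉ Y, from which x ∈ A ∖ (Y ∖ A).

Reverse inclusion. This inclusion fails. Take A = {1}, Y = {1}; then 1 ∈ A ∖ (Y ∖ A) but 1 ∉ A ∖ (Y ∩ A).

(⊆) holds; (⊇) fails.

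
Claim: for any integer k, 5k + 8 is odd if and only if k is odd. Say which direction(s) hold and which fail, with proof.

(⇐) Suppose k is odd; write k = 2j + 1. Then 5k + 8 = 5·(2j + 1) + 8 = 2·5j + 13, which is odd.

(⇒) Suppose 5k + 8 is odd. Since 5 is odd, 5k and k have the same parity, so 5k + 8 ≡ k + 8 (mod 2). As 8 is even, 5k + 8 is odd exactly when k is odd. Thus k is odd.

The biconditional holds.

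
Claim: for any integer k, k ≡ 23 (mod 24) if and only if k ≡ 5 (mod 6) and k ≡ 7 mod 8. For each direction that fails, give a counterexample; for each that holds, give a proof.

[⇒] Suppose k ≡ 23 (mod 24); write k = 24j + 23. Since 6 ∣ 24, reducing mod 6 gives k ≡ 23 ≡ 5 (mod 6); since 8 ∣ 24, reducing mod 8 gives k ≡ 23 ≡ 7 (mod 8).

[⇐] Conversely, if k ≡ 5 (mod 6) and k ≡ 7 (mod 8), then by the Chinese remainder theorem k ≡ 23 (mod 24). This is exactly k ≡ 23 (mod 24).

Equivalent; both directions hold.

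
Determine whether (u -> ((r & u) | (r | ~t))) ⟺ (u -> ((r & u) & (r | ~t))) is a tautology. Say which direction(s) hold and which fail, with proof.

Only the reverse direction holds.

Forward direction. This fails. Under r = F, t = F, u = T, the left side is true but the right side is false.

Converse. Assume the antecedent. If r is true, u -> ((r & u) | (r | ~t)) reduces to true regardless of the other variables. If r is false, the antecedent forces (r = F, t = F, u = F) or (r = F, t = T, u = F), and u -> ((r & u) | (r | ~t)) holds there. Either way u -> ((r & u) | (r | ~t)) holds.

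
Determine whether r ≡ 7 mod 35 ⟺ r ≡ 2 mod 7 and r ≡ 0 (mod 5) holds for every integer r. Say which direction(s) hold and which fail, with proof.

[⇒] This fails: r = 7 gives 7 ≡ 7 (mod 35) but 7 ≡ 0 (mod 7), so the conjunction on the right does not hold.

[⇐] This fails: r = 30 satisfies both congruences on the right (30 ≡ 2 mod 7 and 30 ≡ 0 mod 5) yet 30 ≡ 30 (mod 35), not 7.

Both directions fail.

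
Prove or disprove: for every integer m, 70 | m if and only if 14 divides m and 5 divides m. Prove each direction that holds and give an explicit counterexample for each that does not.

(⇒) If 70 ∣ m, write m = 70q. Since 70 = 5·14, m = 14·(5q), so 14 ∣ m; and since 70 = 14·5, m = 5·(14q), so 5 ∣ m.

(⇐) Suppose 14 ∣ m and 5 ∣ m. Any common multiple of 14 and 5 is a multiple of their lcm; here gcd(14, 5) = 1, so lcm(14, 5) = 14·5 = 70, so 70 ∣ m.

Both directions hold; the statement is true.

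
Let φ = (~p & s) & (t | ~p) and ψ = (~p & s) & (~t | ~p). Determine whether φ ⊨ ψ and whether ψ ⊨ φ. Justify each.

The biconditional holds.

(⇒) Assume the antecedent. If p is true, the antecedent cannot hold. If p is false, the antecedent forces (p = F, s = T, t = F) or (p = F, s = T, t = T), and (~p & s) & (~t | ~p) holds there. Either way (~p & s) & (~t | ~p) holds.

(⇐) Assume the antecedent. If p is true, the antecedent cannot hold. If p is false, the antecedent forces (p = F, s = T, t = F) or (p = F, s = T, t = T), and (~p & s) & (t | ~p) holds there. Either way (~p & s) & (t | ~p) holds.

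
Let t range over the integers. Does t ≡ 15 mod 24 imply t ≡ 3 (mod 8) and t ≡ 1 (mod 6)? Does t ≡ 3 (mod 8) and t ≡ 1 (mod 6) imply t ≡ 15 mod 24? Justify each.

(⇒) This fails: t = 15 gives 15 ≡ 15 (mod 24) but 15 ≡ 7 (mod 8), so the conjunction on the right does not hold.

(⇐) This fails: t = 19 satisfies both congruences on the right (19 ≡ 3 mod 8 and 19 ≡ 1 mod 6) yet 19 ≡ 19 (mod 24), not 15.

Both directions fail.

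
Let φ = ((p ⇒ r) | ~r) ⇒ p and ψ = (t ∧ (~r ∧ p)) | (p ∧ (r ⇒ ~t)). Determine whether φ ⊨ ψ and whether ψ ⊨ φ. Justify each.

Only the converse holds.

(⟹) This fails. Under r = T, t = T, p = T, the left side is true but the right side is false.

(⟸) Assume the antecedent. If r is true, the antecedent forces (r = T, t = F, p = T), and ((p ⇒ r) | ~r) ⇒ p holds there. If r is false, the antecedent forces (r = F, t = F, p = T) or (r = F, t = T, p = T), and ((p ⇒ r) | ~r) ⇒ p holds there. Either way ((p ⇒ r) | ~r) ⇒ p holds.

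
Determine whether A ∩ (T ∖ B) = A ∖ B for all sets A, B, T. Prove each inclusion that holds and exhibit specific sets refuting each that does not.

The sets are not equal: only the forward inclusion holds.

(⊆) Let x ∈ A ∩ (T ∖ B). Then x ∈ A ∩ T and x ∉ B, from which x ∈ A ∖ B.

(⊇) This inclusion fails. Take A = {1}, B = ∅, T = ∅; then 1 ∈ A ∖ B but 1 ∉ A ∩ (T ∖ B).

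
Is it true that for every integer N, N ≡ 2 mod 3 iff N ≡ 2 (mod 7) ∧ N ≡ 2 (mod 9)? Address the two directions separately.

(⇒) This fails: N = 5 gives 5 ≡ 2 (mod 3) but 5 ≡ 5 (mod 7), so the conjunction on the right does not hold.

(⇐) Conversely, if N ≡ 2 (mod 7) and N ≡ 2 (mod 9), then by the Chinese remainder theorem N ≡ 2 (mod 63). Since 2 ≡ 2 (mod 3) and 3 ∣ 63, we get N ≡ 2 (mod 3).

(⇒) fails; (⇐) holds.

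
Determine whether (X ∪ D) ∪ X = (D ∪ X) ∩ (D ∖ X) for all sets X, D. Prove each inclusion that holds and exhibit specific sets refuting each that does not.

Only the reverse inclusion holds.

(⟹) This inclusion fails. Take X = {1}, D = ∅; then 1 ∈ (X ∪ D) ∪ X but 1 ∉ (D ∪ X) ∩ (D ∖ X).

(⟸) Let x ∈ (D ∪ X) ∩ (D ∖ X). Then x ∈ D and x ∉ X, from which x ∈ (X ∪ D) ∪ X.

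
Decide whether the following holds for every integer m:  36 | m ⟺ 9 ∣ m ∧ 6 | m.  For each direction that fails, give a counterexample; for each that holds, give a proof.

(→) If 36 ∣ m, write m = 36q. Since 36 = 4·9, m = 9·(4q), so 9 ∣ m; and since 36 = 6·6, m = 6·(6q), so 6 ∣ m.

(←) This fails: take m = 18. Both 9 ∣ 18 and 6 ∣ 18, yet 18 is not a multiple of 36 (since 18 = 0·36 + 18), so 36 ∤ 18.

Not equivalent: only (⇒) holds.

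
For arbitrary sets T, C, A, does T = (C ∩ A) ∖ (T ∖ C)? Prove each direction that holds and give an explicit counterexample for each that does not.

Both inclusions fail.

Forward inclusion. This inclusion fails. Take T = {1}, C = ∅, A = ∅; then 1 ∈ T but 1 ∉ (C ∩ A) ∖ (T ∖ C).

Reverse inclusion. This inclusion fails. Take T = ∅, C = {1}, A = {1}; then 1 ∈ (C ∩ A) ∖ (T ∖ C) but 1 ∉ T.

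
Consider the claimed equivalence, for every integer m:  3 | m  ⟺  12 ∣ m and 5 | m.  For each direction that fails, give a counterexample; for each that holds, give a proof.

(⇐) Suppose 12 ∣ m and 5 ∣ m. Any common multiple of 12 and 5 is a multiple of their lcm; here gcd(12, 5) = 1, so lcm(12, 5) = 12·5 = 60, so 60 ∣ m. Since 3 ∣ 60, it follows that 3 ∣ m.

(⇒) This fails: take m = 3. Certainly 3 ∣ 3, but 12 ∤ 3.

Not equivalent: only (⇐) holds.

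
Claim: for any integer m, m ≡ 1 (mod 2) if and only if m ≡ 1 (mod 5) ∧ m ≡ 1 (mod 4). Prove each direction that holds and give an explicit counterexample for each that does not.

(⇒) fails; (⇐) holds.

(⇒) This fails: m = 3 gives 3 ≡ 1 (mod 2) but 3 ≡ 3 (mod 5), so the conjunction on the right does not hold.

(⇐) Conversely, if m ≡ 1 (mod 5) and m ≡ 1 (mod 4), then by the Chinese remainder theorem m ≡ 1 (mod 20). Since 1 ≡ 1 (mod 2) and 2 ∣ 20, we get m ≡ 1 (mod 2).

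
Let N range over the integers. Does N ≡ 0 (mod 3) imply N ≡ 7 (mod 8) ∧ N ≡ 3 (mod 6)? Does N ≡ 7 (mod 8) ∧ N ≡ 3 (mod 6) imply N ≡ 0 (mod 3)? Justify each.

Forward direction. This fails: N = 0 gives 0 ≡ 0 (mod 3) but 0 ≡ 0 (mod 8), so the conjunction on the right does not hold.

Converse. If N ≡ 7 (mod 8) and N ≡ 3 (mod 6), then by the Chinese remainder theorem N ≡ 15 (mod 24). Since 15 ≡ 0 (mod 3) and 3 ∣ 24, we get N ≡ 0 (mod 3).

Only the reverse direction holds.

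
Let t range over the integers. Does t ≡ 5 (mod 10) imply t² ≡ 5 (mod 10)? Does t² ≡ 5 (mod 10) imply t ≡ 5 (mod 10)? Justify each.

[⇒] Suppose t ≡ 5 (mod 10). Write t = 10j + 5. Then (10j + 5)² = 100j² + 100j + 25 = 10(10j² + 10j + 2) + 5, so t² ≡ 5 (mod 10).

[⇐] Conversely, suppose t² ≡ 5 (mod 10). The only residue r in {0, …, 9} with r² ≡ 5 (mod 10) is r = 5, so t ≡ 5 (mod 10).

Both directions hold; the statement is true.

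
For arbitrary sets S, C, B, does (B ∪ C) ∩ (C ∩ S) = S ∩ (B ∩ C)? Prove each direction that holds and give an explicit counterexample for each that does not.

Forward inclusion. This inclusion fails. Take S = {1}, C = {1}, B = ∅; then 1 ∈ (B ∪ C) ∩ (C ∩ S) but 1 ∉ S ∩ (B ∩ C).

Reverse inclusion. Let x ∈ S ∩ (B ∩ C). Then x ∈ S ∩ C ∩ B, from which x ∈ (B ∪ C) ∩ (C ∩ S).

The sets are not equal: only the reverse inclusion holds.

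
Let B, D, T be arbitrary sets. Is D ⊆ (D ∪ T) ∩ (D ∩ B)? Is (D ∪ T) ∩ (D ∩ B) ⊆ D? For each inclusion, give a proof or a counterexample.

The sets are not equal: only the reverse inclusion holds.

Reverse inclusion. Let x ∈ (D ∪ T) ∩ (D ∩ B). Then either x ∈ B ∩ D and x ∉ T; or x ∈ B ∩ D ∩ T. In each case x ∈ D, so (D ∪ T) ∩ (D ∩ B) ⊆ D.

Forward inclusion. This inclusion fails. Take B = ∅, D = {1}, T = ∅; then 1 ∈ D but 1 ∉ (D ∪ T) ∩ (D ∩ B).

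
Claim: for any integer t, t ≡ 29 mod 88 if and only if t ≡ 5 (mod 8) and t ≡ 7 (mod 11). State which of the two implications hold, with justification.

Forward direction. Suppose t ≡ 29 (mod 88); write t = 88j + 29. Since 8 ∣ 88, reducing mod 8 gives t ≡ 29 ≡ 5 (mod 8); since 11 ∣ 88, reducing mod 11 gives t ≡ 29 ≡ 7 (mod 11).

Converse. If t ≡ 5 (mod 8) and t ≡ 7 (mod 11), then by the Chinese remainder theorem t ≡ 29 (mod 88). This is exactly t ≡ 29 (mod 88).

Equivalent; both directions hold.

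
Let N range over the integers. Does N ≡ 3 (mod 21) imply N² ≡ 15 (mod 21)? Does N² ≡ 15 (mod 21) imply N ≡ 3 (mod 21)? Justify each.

Neither direction holds.

Forward direction. This fails: take N = 3. Then 3 ≡ 3 (mod 21), but 3² = 9 ≡ 9 (mod 21), not 15.

Converse. This fails: take N = 6. Then 6² = 36 ≡ 15 (mod 21), yet 6 ≡ 6 (mod 21), not 3.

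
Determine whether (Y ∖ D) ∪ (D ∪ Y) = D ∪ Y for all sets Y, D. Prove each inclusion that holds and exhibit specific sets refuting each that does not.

Forward inclusion. Let x ∈ (Y ∖ D) ∪ (D ∪ Y). Then either x ∈ Y and x ∉ D; or x ∈ D and x ∉ Y; or x ∈ Y ∩ D. In each case x ∈ D ∪ Y, so (Y ∖ D) ∪ (D ∪ Y) ⊆ D ∪ Y.

Reverse inclusion. Let x ∈ D ∪ Y. Then either x ∈ Y and x ∉ D; or x ∈ D and x ∉ Y; or x ∈ Y ∩ D. In each case x ∈ (Y ∖ D) ∪ (D ∪ Y), so D ∪ Y ⊆ (Y ∖ D) ∪ (D ∪ Y).

The two sets are equal.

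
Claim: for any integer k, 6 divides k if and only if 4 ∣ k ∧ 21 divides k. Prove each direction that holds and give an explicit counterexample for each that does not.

The forward direction fails; the converse holds.

(⇒) This fails: take k = 6. Certainly 6 ∣ 6, but 4 ∤ 6.

(⇐) Suppose 4 ∣ k and 21 ∣ k. Any common multiple of 4 and 21 is a multiple of their lcm; here gcd(4, 21) = 1, so lcm(4, 21) = 4·21 = 84, so 84 ∣ k. Since 6 ∣ 84, it follows that 6 ∣ k.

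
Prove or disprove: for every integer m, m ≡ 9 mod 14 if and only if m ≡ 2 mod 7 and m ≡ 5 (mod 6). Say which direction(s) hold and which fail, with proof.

(←) If m ≡ 2 (mod 7) and m ≡ 5 (mod 6), then by the Chinese remainder theorem m ≡ 23 (mod 42). Since 23 ≡ 9 (mod 14) and 14 ∣ 42, we get m ≡ 9 (mod 14).

(→) This fails: m = 9 gives 9 ≡ 9 (mod 14) but 9 ≡ 3 (mod 6), so the conjunction on the right does not hold.

Only the converse holds.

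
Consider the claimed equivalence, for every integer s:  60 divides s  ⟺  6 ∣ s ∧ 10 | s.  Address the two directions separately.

[⇐] This fails: take s = 30. Both 6 ∣ 30 and 10 ∣ 30, yet 30 is not a multiple of 60 (since 30 = 0·60 + 30), so 60 ∤ 30.

[⇒] If 60 ∣ s, write s = 60q. Since 60 = 10·6, s = 6·(10q), so 6 ∣ s; and since 60 = 6·10, s = 10·(6q), so 10 ∣ s.

Only the forward implication holds.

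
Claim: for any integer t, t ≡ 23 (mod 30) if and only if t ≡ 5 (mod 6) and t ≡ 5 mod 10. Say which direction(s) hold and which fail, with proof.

Neither direction holds.

Forward direction. This fails: t = 23 gives 23 ≡ 23 (mod 30) but 23 ≡ 3 (mod 10), so the conjunction on the right does not hold.

Converse. This fails: t = 5 satisfies both congruences on the right (5 ≡ 5 mod 6 and 5 ≡ 5 mod 10) yet 5 ≡ 5 (mod 30), not 23.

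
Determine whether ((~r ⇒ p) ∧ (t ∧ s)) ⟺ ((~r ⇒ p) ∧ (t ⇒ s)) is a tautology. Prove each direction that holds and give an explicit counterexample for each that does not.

The forward direction holds; the converse fails.

(→) Assume the antecedent. If p is true, the antecedent forces (p = T, s = T, r = F, t = T) or (p = T, s = T, r = T, t = T), and (~r ⇒ p) ∧ (t ⇒ s) holds there. If p is false, the antecedent forces (p = F, s = T, r = T, t = T), and (~r ⇒ p) ∧ (t ⇒ s) holds there. Either way (~r ⇒ p) ∧ (t ⇒ s) holds.

(←) This fails. Under p = T, s = F, r = F, t = F, the left side is false but the right side is true.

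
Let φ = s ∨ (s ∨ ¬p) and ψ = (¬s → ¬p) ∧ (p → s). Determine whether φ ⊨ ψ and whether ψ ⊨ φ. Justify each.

The biconditional holds.

(←) Assume the antecedent. If s is true, s ∨ (s ∨ ¬p) reduces to true regardless of the other variables. If s is false, the antecedent forces (s = F, p = F), and s ∨ (s ∨ ¬p) holds there. Either way s ∨ (s ∨ ¬p) holds.

(→) Assume the antecedent. If s is true, (¬s → ¬p) ∧ (p → s) reduces to true regardless of the other variables. If s is false, the antecedent forces (s = F, p = F), and (¬s → ¬p) ∧ (p → s) holds there. Either way (¬s → ¬p) ∧ (p → s) holds.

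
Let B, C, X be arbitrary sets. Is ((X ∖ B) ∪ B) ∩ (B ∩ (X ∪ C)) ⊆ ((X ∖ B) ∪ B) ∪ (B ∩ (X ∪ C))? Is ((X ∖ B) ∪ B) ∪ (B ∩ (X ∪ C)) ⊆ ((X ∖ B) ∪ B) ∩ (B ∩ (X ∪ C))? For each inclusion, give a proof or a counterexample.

Forward inclusion. Let x ∈ ((X ∖ B) ∪ B) ∩ (B ∩ (X ∪ C)). Then either x ∈ B ∩ C and x ∉ X; or x ∈ B ∩ X and x ∉ C; or x ∈ B ∩ C ∩ X. In each case x ∈ ((X ∖ B) ∪ B) ∪ (B ∩ (X ∪ C)), so ((X ∖ B) ∪ B) ∩ (B ∩ (X ∪ C)) ⊆ ((X ∖ B) ∪ B) ∪ (B ∩ (X ∪ C)).

Reverse inclusion. This inclusion fails. Take B = {1}, C = ∅, X = ∅; then 1 ∈ ((X ∖ B) ∪ B) ∪ (B ∩ (X ∪ C)) but 1 ∉ ((X ∖ B) ∪ B) ∩ (B ∩ (X ∪ C)).

The sets are not equal: only the forward inclusion holds.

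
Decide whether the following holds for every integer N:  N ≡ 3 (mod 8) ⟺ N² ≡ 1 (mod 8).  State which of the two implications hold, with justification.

Only the forward direction holds.

(→) Suppose N ≡ 3 (mod 8). Write N = 8j + 3. Then (8j + 3)² = 64j² + 48j + 9 = 8(8j² + 6j + 1) + 1, so N² ≡ 1 (mod 8).

(←) This fails: take N = 1. Then 1² = 1 ≡ 1 (mod 8), yet 1 ≡ 1 (mod 8), not 3.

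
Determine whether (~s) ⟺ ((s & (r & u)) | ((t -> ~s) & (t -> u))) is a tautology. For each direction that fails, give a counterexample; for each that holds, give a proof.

(→) This fails. Under u = F, t = T, s = F, r = F, the left side is true but the right side is false.

(←) This fails. Under u = F, t = F, s = T, r = F, the left side is false but the right side is true.

Neither implication holds.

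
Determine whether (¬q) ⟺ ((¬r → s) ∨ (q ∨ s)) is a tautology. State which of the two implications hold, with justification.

Neither direction holds.

(⇒) This fails. Under q = F, s = F, r = F, the left side is true but the right side is false.

(⇐) This fails. Under q = T, s = F, r = F, the left side is false but the right side is true.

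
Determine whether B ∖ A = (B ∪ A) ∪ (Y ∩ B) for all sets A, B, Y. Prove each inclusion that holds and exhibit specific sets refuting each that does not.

(⊆) holds; (⊇) fails.

Forward inclusion. Let x ∈ B ∖ A. Then either x ∈ B and x ∉ A, Y; or x ∈ B ∩ Y and x ∉ A. In each case x ∈ (B ∪ A) ∪ (Y ∩ B), so B ∖ A ⊆ (B ∪ A) ∪ (Y ∩ B).

Reverse inclusion. This inclusion fails. Take A = {1}, B = ∅, Y = ∅; then 1 ∈ (B ∪ A) ∪ (Y ∩ B) but 1 ∉ B ∖ A.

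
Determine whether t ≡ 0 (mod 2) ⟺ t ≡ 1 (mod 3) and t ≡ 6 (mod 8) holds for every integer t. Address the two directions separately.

Only the converse holds.

(⇒) This fails: t = 0 gives 0 ≡ 0 (mod 2) but 0 ≡ 0 (mod 3), so the conjunction on the right does not hold.

(⇐) Conversely, if t ≡ 1 (mod 3) and t ≡ 6 (mod 8), then by the Chinese remainder theorem t ≡ 22 (mod 24). Since 22 ≡ 0 (mod 2) and 2 ∣ 24, we get t ≡ 0 (mod 2).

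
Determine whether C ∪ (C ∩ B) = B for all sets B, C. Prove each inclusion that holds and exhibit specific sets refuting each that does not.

(⊆) fails and (⊇) fails.

(⟹) This inclusion fails. Take B = ∅, C = {1}; then 1 ∈ C ∪ (C ∩ B) but 1 ∉ B.

(⟸) This inclusion fails. Take B = {1}, C = ∅; then 1 ∈ B but 1 ∉ C ∪ (C ∩ B).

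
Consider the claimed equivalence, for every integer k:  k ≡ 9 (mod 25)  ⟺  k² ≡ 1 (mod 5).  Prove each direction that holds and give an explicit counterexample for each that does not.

The forward direction holds; the converse fails.

(⇒) Suppose k ≡ 9 (mod 25). Then k² ≡ 9² = 81 (mod 25), and since 5 ∣ 25, also k² ≡ 1 (mod 5).

(⇐) This fails: take k = 1. Then 1² = 1 ≡ 1 (mod 5), yet 1 ≡ 1 (mod 25), not 9.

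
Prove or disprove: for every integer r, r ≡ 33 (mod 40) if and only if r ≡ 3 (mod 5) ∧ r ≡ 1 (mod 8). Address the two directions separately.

(→) Suppose r ≡ 33 (mod 40); write r = 40j + 33. Since 5 ∣ 40, reducing mod 5 gives r ≡ 33 ≡ 3 (mod 5); since 8 ∣ 40, reducing mod 8 gives r ≡ 33 ≡ 1 (mod 8).

(←) Conversely, if r ≡ 3 (mod 5) and r ≡ 1 (mod 8), then by the Chinese remainder theorem r ≡ 33 (mod 40). This is exactly r ≡ 33 (mod 40).

Both implications hold.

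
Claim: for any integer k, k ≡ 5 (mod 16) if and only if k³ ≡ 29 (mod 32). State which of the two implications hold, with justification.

Forward direction. This fails: take k = 21. Then 21 ≡ 5 (mod 16), but 21³ = 9261 ≡ 13 (mod 32), not 29.

Converse. The residues r modulo 32 with r³ ≡ 29 (mod 32) are exactly {5}, and each is ≡ 5 (mod 16).

Not equivalent: only (⇐) holds.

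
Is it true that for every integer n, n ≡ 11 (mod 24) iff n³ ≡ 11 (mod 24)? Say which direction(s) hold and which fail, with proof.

(←) Suppose n³ ≡ 11 (mod 24). The only residue r in {0, …, 23} with r³ ≡ 11 (mod 24) is r = 11, so n ≡ 11 (mod 24).

(→) Suppose n ≡ 11 (mod 24). Write n = 24j + 11. Then (24j + 11)³ = 13824j³ + 19008j² + 8712j + 1331 = 24(576j³ + 792j² + 363j + 55) + 11, so n³ ≡ 11 (mod 24).

Both directions hold; the statement is true.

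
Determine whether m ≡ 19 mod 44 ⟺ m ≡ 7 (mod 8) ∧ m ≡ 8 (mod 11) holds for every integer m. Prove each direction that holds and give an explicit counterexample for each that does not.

(⇒) This fails: m = 19 gives 19 ≡ 19 (mod 44) but 19 ≡ 3 (mod 8), so the conjunction on the right does not hold.

(⇐) Conversely, if m ≡ 7 (mod 8) and m ≡ 8 (mod 11), then by the Chinese remainder theorem m ≡ 63 (mod 88). Since 63 ≡ 19 (mod 44) and 44 ∣ 88, we get m ≡ 19 (mod 44).

Only the converse holds.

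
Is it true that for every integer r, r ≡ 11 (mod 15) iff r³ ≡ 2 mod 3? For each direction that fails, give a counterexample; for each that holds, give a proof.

(→) Suppose r ≡ 11 (mod 15). Then r³ ≡ 11³ = 1331 (mod 15), and since 3 ∣ 15, also r³ ≡ 2 (mod 3).

(←) This fails: take r = 2. Then 2³ = 8 ≡ 2 (mod 3), yet 2 ≡ 2 (mod 15), not 11.

The forward direction holds; the converse fails.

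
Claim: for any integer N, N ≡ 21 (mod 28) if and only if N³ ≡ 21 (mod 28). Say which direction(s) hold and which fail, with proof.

Converse. Suppose N³ ≡ 21 (mod 28). The only residue r in {0, …, 27} with r³ ≡ 21 (mod 28) is r = 21, so N ≡ 21 (mod 28).

Forward direction. Suppose N ≡ 21 (mod 28). Write N = 28j + 21. Then (28j + 21)³ = 21952j³ + 49392j² + 37044j + 9261 = 28(784j³ + 1764j² + 1323j + 330) + 21, so N³ ≡ 21 (mod 28).

Both directions hold.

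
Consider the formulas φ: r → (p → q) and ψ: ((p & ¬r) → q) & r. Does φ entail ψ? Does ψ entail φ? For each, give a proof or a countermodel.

[⇒] This fails. Under p = F, q = F, r = F, the left side is true but the right side is false.

[⇐] This fails. Under p = T, q = F, r = T, the left side is false but the right side is true.

Both directions fail.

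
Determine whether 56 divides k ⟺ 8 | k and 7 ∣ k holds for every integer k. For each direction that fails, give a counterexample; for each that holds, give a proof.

Both directions hold.

Forward direction. If 56 ∣ k, write k = 56q. Since 56 = 7·8, k = 8·(7q), so 8 ∣ k; and since 56 = 8·7, k = 7·(8q), so 7 ∣ k.

Converse. Suppose 8 ∣ k and 7 ∣ k. Any common multiple of 8 and 7 is a multiple of their lcm; here gcd(8, 7) = 1, so lcm(8, 7) = 8·7 = 56, so 56 ∣ k.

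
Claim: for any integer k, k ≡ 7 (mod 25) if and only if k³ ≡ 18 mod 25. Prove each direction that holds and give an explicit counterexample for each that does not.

[⇒] Suppose k ≡ 7 (mod 25). Write k = 25j + 7. Then (25j + 7)³ = 15625j³ + 13125j² + 3675j + 343 = 25(625j³ + 525j² + 147j + 13) + 18, so k³ ≡ 18 (mod 25).

[⇐] Conversely, suppose k³ ≡ 18 (mod 25). The only residue r in {0, …, 24} with r³ ≡ 18 (mod 25) is r = 7, so k ≡ 7 (mod 25).

The biconditional holds.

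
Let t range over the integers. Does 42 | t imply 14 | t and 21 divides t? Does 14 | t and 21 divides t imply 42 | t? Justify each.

The biconditional holds.

[⇐] Suppose 14 ∣ t and 21 ∣ t. Any common multiple of 14 and 21 is a multiple of their lcm; here lcm(14, 21) = 14·21/gcd(14, 21) = 294/7 = 42, so 42 ∣ t.

[⇒] If 42 ∣ t, write t = 42q. Since 42 = 3·14, t = 14·(3q), so 14 ∣ t; and since 42 = 2·21, t = 21·(2q), so 21 ∣ t.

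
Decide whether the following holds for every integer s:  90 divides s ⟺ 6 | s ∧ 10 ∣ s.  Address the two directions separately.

[⇒] If 90 ∣ s, write s = 90q. Since 90 = 15·6, s = 6·(15q), so 6 ∣ s; and since 90 = 9·10, s = 10·(9q), so 10 ∣ s.

[⇐] This fails: take s = 30. Both 6 ∣ 30 and 10 ∣ 30, yet 30 is not a multiple of 90 (since 30 = 0·90 + 30), so 90 ∤ 30.

Only the forward implication holds.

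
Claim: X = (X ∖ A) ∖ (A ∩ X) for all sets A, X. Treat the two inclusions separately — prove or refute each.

Only the reverse inclusion holds.

(⊇) Let x ∈ (X ∖ A) ∖ (A ∩ X). Then x ∈ X and x ∉ A, from which x ∈ X.

(⊆) This inclusion fails. Take A = {1}, X = {1}; then 1 ∈ X but 1 ∉ (X ∖ A) ∖ (A ∩ X).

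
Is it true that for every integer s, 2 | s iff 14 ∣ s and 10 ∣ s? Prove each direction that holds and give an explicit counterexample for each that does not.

(⇒) This fails: take s = 2. Certainly 2 ∣ 2, but 14 ∤ 2.

(⇐) Suppose 14 ∣ s and 10 ∣ s. Any common multiple of 14 and 10 is a multiple of their lcm; here lcm(14, 10) = 14·10/gcd(14, 10) = 140/2 = 70, so 70 ∣ s. Since 2 ∣ 70, it follows that 2 ∣ s.

Not equivalent: only (⇐) holds.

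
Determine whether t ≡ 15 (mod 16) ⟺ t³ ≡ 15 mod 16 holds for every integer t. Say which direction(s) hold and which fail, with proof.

(⇒) Suppose t ≡ 15 (mod 16). Write t = 16j + 15. Then (16j + 15)³ = 4096j³ + 11520j² + 10800j + 3375 = 16(256j³ + 720j² + 675j + 210) + 15, so t³ ≡ 15 (mod 16).

(⇐) Conversely, suppose t³ ≡ 15 (mod 16). The only residue r in {0, …, 15} with r³ ≡ 15 (mod 16) is r = 15, so t ≡ 15 (mod 16).

Both directions hold; the statement is true.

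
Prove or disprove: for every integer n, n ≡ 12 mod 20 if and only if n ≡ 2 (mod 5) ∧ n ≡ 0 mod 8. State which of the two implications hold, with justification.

Not equivalent: only (⇐) holds.

(⟹) This fails: n = 12 gives 12 ≡ 12 (mod 20) but 12 ≡ 4 (mod 8), so the conjunction on the right does not hold.

(⟸) Conversely, if n ≡ 2 (mod 5) and n ≡ 0 (mod 8), then by the Chinese remainder theorem n ≡ 32 (mod 40). Since 32 ≡ 12 (mod 20) and 20 ∣ 40, we get n ≡ 12 (mod 20).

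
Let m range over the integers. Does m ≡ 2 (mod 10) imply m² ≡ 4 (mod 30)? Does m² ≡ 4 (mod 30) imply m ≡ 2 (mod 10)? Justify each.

Both directions fail.

(⇒) This fails: take m = 12. Then 12 ≡ 2 (mod 10), but 12² = 144 ≡ 24 (mod 30), not 4.

(⇐) This fails: take m = 8. Then 8² = 64 ≡ 4 (mod 30), yet 8 ≡ 8 (mod 10), not 2.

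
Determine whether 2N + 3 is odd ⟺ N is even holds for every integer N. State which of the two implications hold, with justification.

(⇐) Suppose N is even. Since 2 is even, 2N is even for every N, so 2N + 3 has the same parity as 3, which is odd. Hence 2N + 3 is odd.

(⇒) This fails: take N = 5. Then 2N + 3 = 13, which is odd, yet N = 5 is odd, not even.

(⇒) fails; (⇐) holds.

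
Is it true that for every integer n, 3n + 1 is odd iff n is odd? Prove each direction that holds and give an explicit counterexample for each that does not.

Neither direction holds.

(⟹) This fails: n = 6 gives 3n + 1 = 19, which is odd, but 6 is even, not odd.

(⟸) This also fails: n = 7 is odd, but 3n + 1 = 22 is even, not odd.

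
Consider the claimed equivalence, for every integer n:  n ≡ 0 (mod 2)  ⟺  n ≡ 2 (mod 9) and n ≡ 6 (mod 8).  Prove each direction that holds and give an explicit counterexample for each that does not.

(⇒) fails; (⇐) holds.

(⟹) This fails: n = 0 gives 0 ≡ 0 (mod 2) but 0 ≡ 0 (mod 9), so the conjunction on the right does not hold.

(⟸) Conversely, if n ≡ 2 (mod 9) and n ≡ 6 (mod 8), then by the Chinese remainder theorem n ≡ 38 (mod 72). Since 38 ≡ 0 (mod 2) and 2 ∣ 72, we get n ≡ 0 (mod 2).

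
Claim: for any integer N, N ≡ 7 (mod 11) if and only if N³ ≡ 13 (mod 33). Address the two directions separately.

[⇒] This fails: take N = 18. Then 18 ≡ 7 (mod 11), but 18³ = 5832 ≡ 24 (mod 33), not 13.

[⇐] Conversely, the residues r modulo 33 with r³ ≡ 13 (mod 33) are exactly {7}, and each is ≡ 7 (mod 11).

Not equivalent: only (⇐) holds.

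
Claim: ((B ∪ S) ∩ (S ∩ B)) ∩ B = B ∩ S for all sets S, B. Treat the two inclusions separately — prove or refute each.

Both inclusions hold; the sets are equal.

Forward inclusion. Let x ∈ ((B ∪ S) ∩ (S ∩ B)) ∩ B. Then x ∈ S ∩ B, from which x ∈ B ∩ S.

Reverse inclusion. Let x ∈ B ∩ S. Then x ∈ S ∩ B, from which x ∈ ((B ∪ S) ∩ (S ∩ B)) ∩ B.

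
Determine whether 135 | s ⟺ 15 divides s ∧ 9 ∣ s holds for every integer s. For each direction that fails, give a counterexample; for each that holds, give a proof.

(→) If 135 ∣ s, write s = 135q. Since 135 = 9·15, s = 15·(9q), so 15 ∣ s; and since 135 = 15·9, s = 9·(15q), so 9 ∣ s.

(←) This fails: take s = 45. Both 15 ∣ 45 and 9 ∣ 45, yet 45 is not a multiple of 135 (since 45 = 0·135 + 45), so 135 ∤ 45.

(⇒) holds; (⇐) fails.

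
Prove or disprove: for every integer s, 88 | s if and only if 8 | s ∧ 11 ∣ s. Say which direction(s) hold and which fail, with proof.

(→) If 88 ∣ s, write s = 88q. Since 88 = 11·8, s = 8·(11q), so 8 ∣ s; and since 88 = 8·11, s = 11·(8q), so 11 ∣ s.

(←) Suppose 8 ∣ s and 11 ∣ s. Any common multiple of 8 and 11 is a multiple of their lcm; here gcd(8, 11) = 1, so lcm(8, 11) = 8·11 = 88, so 88 ∣ s.

Both directions hold; the statement is true.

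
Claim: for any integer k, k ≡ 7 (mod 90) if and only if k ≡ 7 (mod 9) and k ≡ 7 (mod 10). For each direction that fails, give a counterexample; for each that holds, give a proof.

[⇐] If k ≡ 7 (mod 9) and k ≡ 7 (mod 10), then by the Chinese remainder theorem k ≡ 7 (mod 90). This is exactly k ≡ 7 (mod 90).

[⇒] Suppose k ≡ 7 (mod 90); write k = 90j + 7. Since 9 ∣ 90, reducing mod 9 gives k ≡ 7 (mod 9); since 10 ∣ 90, reducing mod 10 gives k ≡ 7 (mod 10).

Both directions hold.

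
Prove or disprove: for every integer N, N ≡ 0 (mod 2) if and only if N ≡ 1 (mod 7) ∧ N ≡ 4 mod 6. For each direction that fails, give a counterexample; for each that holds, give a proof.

(→) This fails: N = 0 gives 0 ≡ 0 (mod 2) but 0 ≡ 0 (mod 7), so the conjunction on the right does not hold.

(←) Conversely, if N ≡ 1 (mod 7) and N ≡ 4 (mod 6), then by the Chinese remainder theorem N ≡ 22 (mod 42). Since 22 ≡ 0 (mod 2) and 2 ∣ 42, we get N ≡ 0 (mod 2).

(⇒) fails; (⇐) holds.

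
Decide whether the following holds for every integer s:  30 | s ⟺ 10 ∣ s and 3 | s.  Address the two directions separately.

Both implications hold.

(⇒) If 30 ∣ s, write s = 30q. Since 30 = 3·10, s = 10·(3q), so 10 ∣ s; and since 30 = 10·3, s = 3·(10q), so 3 ∣ s.

(⇐) Suppose 10 ∣ s and 3 ∣ s. Any common multiple of 10 and 3 is a multiple of their lcm; here gcd(10, 3) = 1, so lcm(10, 3) = 10·3 = 30, so 30 ∣ s.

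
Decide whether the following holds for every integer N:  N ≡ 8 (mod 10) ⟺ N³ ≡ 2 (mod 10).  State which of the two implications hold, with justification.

The biconditional holds.

(⇒) Suppose N ≡ 8 (mod 10). Write N = 10j + 8. Then (10j + 8)³ = 1000j³ + 2400j² + 1920j + 512 = 10(100j³ + 240j² + 192j + 51) + 2, so N³ ≡ 2 (mod 10).

(⇐) For the converse, argue contrapositively. If N ≢ 8 (mod 10), then N is congruent to one of 0, 1, 2, 3, 4, 5, 6, 7, 9 modulo 10, and these give N³ ≡ 0, 1, 8, 7, 4, 5, 6, 3, 9 respectively — never 2.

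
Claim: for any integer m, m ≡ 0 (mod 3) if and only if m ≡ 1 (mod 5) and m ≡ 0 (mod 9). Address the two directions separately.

Forward direction. This fails: m = 0 gives 0 ≡ 0 (mod 3) but 0 ≡ 0 (mod 5), so the conjunction on the right does not hold.

Converse. If m ≡ 1 (mod 5) and m ≡ 0 (mod 9), then by the Chinese remainder theorem m ≡ 36 (mod 45). Since 36 ≡ 0 (mod 3) and 3 ∣ 45, we get m ≡ 0 (mod 3).

The forward direction fails; the converse holds.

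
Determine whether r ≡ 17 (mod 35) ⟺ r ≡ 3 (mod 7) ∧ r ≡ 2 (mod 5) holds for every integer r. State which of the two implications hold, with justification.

(⇐) If r ≡ 3 (mod 7) and r ≡ 2 (mod 5), then by the Chinese remainder theorem r ≡ 17 (mod 35). This is exactly r ≡ 17 (mod 35).

(⇒) Suppose r ≡ 17 (mod 35); write r = 35j + 17. Since 7 ∣ 35, reducing mod 7 gives r ≡ 17 ≡ 3 (mod 7); since 5 ∣ 35, reducing mod 5 gives r ≡ 17 ≡ 2 (mod 5).

Both directions hold; the statement is true.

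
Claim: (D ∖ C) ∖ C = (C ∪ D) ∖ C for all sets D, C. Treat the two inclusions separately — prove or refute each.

Forward inclusion. Let x ∈ (D ∖ C) ∖ C. Then x ∈ D and x ∉ C, from which x ∈ (C ∪ D) ∖ C.

Reverse inclusion. Let x ∈ (C ∪ D) ∖ C. Then x ∈ D and x ∉ C, from which x ∈ (D ∖ C) ∖ C.

Both inclusions hold; the sets are equal.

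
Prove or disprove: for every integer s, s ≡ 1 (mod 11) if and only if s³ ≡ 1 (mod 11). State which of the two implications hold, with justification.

[⇐] Suppose s³ ≡ 1 (mod 11). The only residue r in {0, …, 10} with r³ ≡ 1 (mod 11) is r = 1, so s ≡ 1 (mod 11).

[⇒] Suppose s ≡ 1 (mod 11). Write s = 11j + 1. Then (11j + 1)³ = 1331j³ + 363j² + 33j + 1 = 11(121j³ + 33j² + 3j) + 1, so s³ ≡ 1 (mod 11).

The biconditional holds.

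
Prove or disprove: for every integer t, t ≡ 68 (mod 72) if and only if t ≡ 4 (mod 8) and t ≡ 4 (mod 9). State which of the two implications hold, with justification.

[⇒] This fails: t = 68 gives 68 ≡ 68 (mod 72) but 68 ≡ 5 (mod 9), so the conjunction on the right does not hold.

[⇐] This fails: t = 4 satisfies both congruences on the right (4 ≡ 4 mod 8 and 4 ≡ 4 mod 9) yet 4 ≡ 4 (mod 72), not 68.

Neither direction holds.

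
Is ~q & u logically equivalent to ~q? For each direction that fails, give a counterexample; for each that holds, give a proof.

(⇒) holds; (⇐) fails.

(→) Assume the antecedent. If u is true, the antecedent forces (u = T, q = F), and ~q holds there. If u is false, the antecedent cannot hold. Either way ~q holds.

(←) This fails. Under u = F, q = F, the left side is false but the right side is true.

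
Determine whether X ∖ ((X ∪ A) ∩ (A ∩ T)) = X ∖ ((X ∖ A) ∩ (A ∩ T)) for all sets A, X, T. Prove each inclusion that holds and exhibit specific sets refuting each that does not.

The sets are not equal: only the forward inclusion holds.

Forward inclusion. Let x ∈ X ∖ ((X ∪ A) ∩ (A ∩ T)). Then either x ∈ X and x ∉ A, T; or x ∈ A ∩ X and x ∉ T; or x ∈ X ∩ T and x ∉ A. In each case x ∈ X ∖ ((X ∖ A) ∩ (A ∩ T)), so X ∖ ((X ∪ A) ∩ (A ∩ T)) ⊆ X ∖ ((X ∖ A) ∩ (A ∩ T)).

Reverse inclusion. This inclusion fails. Take A = {1}, X = {1}, T = {1}; then 1 ∈ X ∖ ((X ∖ A) ∩ (A ∩ T)) but 1 ∉ X ∖ ((X ∪ A) ∩ (A ∩ T)).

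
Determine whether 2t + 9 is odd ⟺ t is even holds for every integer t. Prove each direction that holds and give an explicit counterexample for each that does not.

Only the converse holds.

Forward direction. This fails: take t = 1. Then 2t + 9 = 11, which is odd, yet t = 1 is odd, not even.

Converse. Suppose t is even. Since 2 is even, 2t is even for every t, so 2t + 9 has the same parity as 9, which is odd. Hence 2t + 9 is odd.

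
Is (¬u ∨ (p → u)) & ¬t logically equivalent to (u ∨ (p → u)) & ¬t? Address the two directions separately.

(⇒) fails; (⇐) holds.

Forward direction. This fails. Under p = T, t = F, u = F, the left side is true but the right side is false.

Converse. Assume the antecedent. If p is true, the antecedent forces (p = T, t = F, u = T), and (¬u ∨ (p → u)) & ¬t holds there. If p is false, the antecedent forces (p = F, t = F, u = F) or (p = F, t = F, u = T), and (¬u ∨ (p → u)) & ¬t holds there. Either way (¬u ∨ (p → u)) & ¬t holds.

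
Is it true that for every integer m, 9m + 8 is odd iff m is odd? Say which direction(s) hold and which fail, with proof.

(→) Suppose 9m + 8 is odd. Since 9 is odd, 9m and m have the same parity, so 9m + 8 ≡ m + 8 (mod 2). As 8 is even, 9m + 8 is odd exactly when m is odd. Thus m is odd.

(←) Conversely, suppose m is odd; write m = 2j + 1. Then 9m + 8 = 9·(2j + 1) + 8 = 2·9j + 17, which is odd.

The biconditional holds.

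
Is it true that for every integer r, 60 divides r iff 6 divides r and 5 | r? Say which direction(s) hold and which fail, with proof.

(⇒) holds; (⇐) fails.

[⇒] If 60 ∣ r, write r = 60q. Since 60 = 10·6, r = 6·(10q), so 6 ∣ r; and since 60 = 12·5, r = 5·(12q), so 5 ∣ r.

[⇐] This fails: take r = 30. Both 6 ∣ 30 and 5 ∣ 30, yet 30 is not a multiple of 60 (since 30 = 0·60 + 30), so 60 ∤ 30.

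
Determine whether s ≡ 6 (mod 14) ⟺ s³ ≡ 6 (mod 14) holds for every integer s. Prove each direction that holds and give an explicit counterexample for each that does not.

Converse. This fails: take s = 10. Then 10³ = 1000 ≡ 6 (mod 14), yet 10 ≡ 10 (mod 14), not 6.

Forward direction. Suppose s ≡ 6 (mod 14). Write s = 14j + 6. Then (14j + 6)³ = 2744j³ + 3528j² + 1512j + 216 = 14(196j³ + 252j² + 108j + 15) + 6, so s³ ≡ 6 (mod 14).

Only the forward implication holds.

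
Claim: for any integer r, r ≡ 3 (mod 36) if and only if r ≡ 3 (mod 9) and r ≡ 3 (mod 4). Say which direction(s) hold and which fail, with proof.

Both implications hold.

(→) Suppose r ≡ 3 (mod 36); write r = 36j + 3. Since 9 ∣ 36, reducing mod 9 gives r ≡ 3 (mod 9); since 4 ∣ 36, reducing mod 4 gives r ≡ 3 (mod 4).

(←) Conversely, if r ≡ 3 (mod 9) and r ≡ 3 (mod 4), then by the Chinese remainder theorem r ≡ 3 (mod 36). This is exactly r ≡ 3 (mod 36).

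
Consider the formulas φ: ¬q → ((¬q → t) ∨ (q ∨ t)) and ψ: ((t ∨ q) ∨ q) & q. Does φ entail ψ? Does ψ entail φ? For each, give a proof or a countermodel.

Only the reverse direction holds.

[⇐] Assume the antecedent. If q is true, ¬q → ((¬q → t) ∨ (q ∨ t)) reduces to true regardless of the other variables. If q is false, the antecedent cannot hold. Either way ¬q → ((¬q → t) ∨ (q ∨ t)) holds.

[⇒] This fails. Under q = F, t = T, the left side is true but the right side is false.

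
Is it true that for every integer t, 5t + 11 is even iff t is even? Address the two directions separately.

(⇒) fails and (⇐) fails.

[⇒] This fails: t = 3 gives 5t + 11 = 26, which is even, but 3 is odd, not even.

[⇐] This also fails: t = 0 is even, but 5t + 11 = 11 is odd, not even.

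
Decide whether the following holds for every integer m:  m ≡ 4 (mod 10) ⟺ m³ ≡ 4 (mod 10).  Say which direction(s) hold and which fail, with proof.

Both directions hold; the statement is true.

(⟸) For the converse, argue contrapositively. If m ≢ 4 (mod 10), then m is congruent to one of 0, 1, 2, 3, 5, 6, 7, 8, 9 modulo 10, and these give m³ ≡ 0, 1, 8, 7, 5, 6, 3, 2, 9 respectively — never 4.

(⟹) Suppose m ≡ 4 (mod 10). Write m = 10j + 4. Then (10j + 4)³ = 1000j³ + 1200j² + 480j + 64 = 10(100j³ + 120j² + 48j + 6) + 4, so m³ ≡ 4 (mod 10).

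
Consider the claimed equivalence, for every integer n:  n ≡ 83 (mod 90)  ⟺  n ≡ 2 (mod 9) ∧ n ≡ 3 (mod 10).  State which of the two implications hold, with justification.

Equivalent; both directions hold.

(→) Suppose n ≡ 83 (mod 90); write n = 90j + 83. Since 9 ∣ 90, reducing mod 9 gives n ≡ 83 ≡ 2 (mod 9); since 10 ∣ 90, reducing mod 10 gives n ≡ 83 ≡ 3 (mod 10).

(←) Conversely, if n ≡ 2 (mod 9) and n ≡ 3 (mod 10), then by the Chinese remainder theorem n ≡ 83 (mod 90). This is exactly n ≡ 83 (mod 90).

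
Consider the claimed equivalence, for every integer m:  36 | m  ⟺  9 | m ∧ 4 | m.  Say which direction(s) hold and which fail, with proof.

(←) Suppose 9 ∣ m and 4 ∣ m. Any common multiple of 9 and 4 is a multiple of their lcm; here gcd(9, 4) = 1, so lcm(9, 4) = 9·4 = 36, so 36 ∣ m.

(→) If 36 ∣ m, write m = 36q. Since 36 = 4·9, m = 9·(4q), so 9 ∣ m; and since 36 = 9·4, m = 4·(9q), so 4 ∣ m.

Both directions hold.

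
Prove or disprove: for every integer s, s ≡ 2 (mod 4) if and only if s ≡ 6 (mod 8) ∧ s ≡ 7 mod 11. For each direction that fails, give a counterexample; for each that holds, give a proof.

Forward direction. This fails: s = 2 gives 2 ≡ 2 (mod 4) but 2 ≡ 2 (mod 8), so the conjunction on the right does not hold.

Converse. If s ≡ 6 (mod 8) and s ≡ 7 (mod 11), then by the Chinese remainder theorem s ≡ 62 (mod 88). Since 62 ≡ 2 (mod 4) and 4 ∣ 88, we get s ≡ 2 (mod 4).

Only the reverse direction holds.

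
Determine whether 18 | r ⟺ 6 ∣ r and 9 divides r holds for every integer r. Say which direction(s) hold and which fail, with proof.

(⇒) If 18 ∣ r, write r = 18q. Since 18 = 3·6, r = 6·(3q), so 6 ∣ r; and since 18 = 2·9, r = 9·(2q), so 9 ∣ r.

(⇐) Suppose 6 ∣ r and 9 ∣ r. Any common multiple of 6 and 9 is a multiple of their lcm; here lcm(6, 9) = 6·9/gcd(6, 9) = 54/3 = 18, so 18 ∣ r.

The biconditional holds.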